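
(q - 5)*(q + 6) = q^2 + q - 30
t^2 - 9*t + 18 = (t - 6)*(t - 3)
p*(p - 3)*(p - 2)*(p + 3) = p^4 - 2*p^3 - 9*p^2 + 18*p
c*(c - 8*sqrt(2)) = c^2 - 8*sqrt(2)*c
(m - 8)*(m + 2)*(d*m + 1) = d*m^3 - 6*d*m^2 - 16*d*m + m^2 - 6*m - 16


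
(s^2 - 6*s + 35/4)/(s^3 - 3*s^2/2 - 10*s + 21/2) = (s - 5/2)/(s^2 + 2*s - 3)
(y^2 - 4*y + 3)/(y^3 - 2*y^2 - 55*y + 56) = (y - 3)/(y^2 - y - 56)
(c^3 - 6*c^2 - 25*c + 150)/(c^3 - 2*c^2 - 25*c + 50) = (c - 6)/(c - 2)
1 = 1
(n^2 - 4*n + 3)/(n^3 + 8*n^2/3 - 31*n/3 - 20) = 3*(n - 1)/(3*n^2 + 17*n + 20)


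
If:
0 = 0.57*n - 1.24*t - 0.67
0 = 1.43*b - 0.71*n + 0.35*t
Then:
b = 0.835357624831309*t + 0.583609373083057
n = 2.17543859649123*t + 1.17543859649123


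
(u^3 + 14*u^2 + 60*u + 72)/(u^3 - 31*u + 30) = (u^2 + 8*u + 12)/(u^2 - 6*u + 5)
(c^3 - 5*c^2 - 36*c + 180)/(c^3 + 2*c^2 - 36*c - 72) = (c - 5)/(c + 2)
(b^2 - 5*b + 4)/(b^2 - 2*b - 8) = (b - 1)/(b + 2)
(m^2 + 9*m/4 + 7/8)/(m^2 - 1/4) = (4*m + 7)/(2*(2*m - 1))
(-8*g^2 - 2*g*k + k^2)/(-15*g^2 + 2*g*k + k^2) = (-8*g^2 - 2*g*k + k^2)/(-15*g^2 + 2*g*k + k^2)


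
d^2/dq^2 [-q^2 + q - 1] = -2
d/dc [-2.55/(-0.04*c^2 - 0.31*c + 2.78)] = (-0.204*c - 0.7905)/(0.04*c^2 + 0.31*c - 2.78)^2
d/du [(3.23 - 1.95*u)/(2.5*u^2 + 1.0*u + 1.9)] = (4.875*u^2 - 16.15*u - 6.935)/(6.25*u^4 + 5.0*u^3 + 10.5*u^2 + 3.8*u + 3.61)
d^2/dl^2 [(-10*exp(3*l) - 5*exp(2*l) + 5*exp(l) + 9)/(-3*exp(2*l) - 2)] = (90*exp(6*l) + 75*exp(4*l) - 444*exp(3*l) + 540*exp(2*l) + 296*exp(l) - 20)*exp(l)/(27*exp(6*l) + 54*exp(4*l) + 36*exp(2*l) + 8)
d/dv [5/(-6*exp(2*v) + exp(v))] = 5*(12*exp(v) - 1)*exp(-v)/(6*exp(v) - 1)^2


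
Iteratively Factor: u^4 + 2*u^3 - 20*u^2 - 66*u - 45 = (u + 3)*(u^3 - u^2 - 17*u - 15) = (u - 5)*(u + 3)*(u^2 + 4*u + 3) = (u - 5)*(u + 3)^2*(u + 1)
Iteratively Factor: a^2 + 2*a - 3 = (a - 1)*(a + 3)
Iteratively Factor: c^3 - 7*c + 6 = (c - 1)*(c^2 + c - 6) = (c - 2)*(c - 1)*(c + 3)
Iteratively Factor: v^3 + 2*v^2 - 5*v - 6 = (v + 1)*(v^2 + v - 6) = (v - 2)*(v + 1)*(v + 3)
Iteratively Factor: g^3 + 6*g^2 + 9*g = (g + 3)*(g^2 + 3*g) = (g + 3)^2*(g)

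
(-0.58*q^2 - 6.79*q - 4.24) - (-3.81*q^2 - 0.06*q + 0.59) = 3.23*q^2 - 6.73*q - 4.83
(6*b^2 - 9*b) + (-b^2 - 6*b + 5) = 5*b^2 - 15*b + 5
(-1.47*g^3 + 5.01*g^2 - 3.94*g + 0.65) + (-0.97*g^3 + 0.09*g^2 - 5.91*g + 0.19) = -2.44*g^3 + 5.1*g^2 - 9.85*g + 0.84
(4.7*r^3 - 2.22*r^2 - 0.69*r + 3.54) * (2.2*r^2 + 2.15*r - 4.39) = 10.34*r^5 + 5.221*r^4 - 26.924*r^3 + 16.0503*r^2 + 10.6401*r - 15.5406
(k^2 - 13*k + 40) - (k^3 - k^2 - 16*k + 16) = -k^3 + 2*k^2 + 3*k + 24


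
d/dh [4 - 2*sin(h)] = -2*cos(h)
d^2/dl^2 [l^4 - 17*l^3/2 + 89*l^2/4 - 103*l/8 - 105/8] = 12*l^2 - 51*l + 89/2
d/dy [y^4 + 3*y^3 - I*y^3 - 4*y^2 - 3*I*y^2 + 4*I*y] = 4*y^3 + y^2*(9 - 3*I) + y*(-8 - 6*I) + 4*I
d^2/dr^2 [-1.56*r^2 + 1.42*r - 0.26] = -3.12000000000000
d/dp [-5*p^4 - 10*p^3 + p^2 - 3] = 2*p*(-10*p^2 - 15*p + 1)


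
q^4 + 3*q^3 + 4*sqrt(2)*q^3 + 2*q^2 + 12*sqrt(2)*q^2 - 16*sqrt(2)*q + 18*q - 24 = (q - 1)*(q + 4)*(q + sqrt(2))*(q + 3*sqrt(2))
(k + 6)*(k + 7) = k^2 + 13*k + 42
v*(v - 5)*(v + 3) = v^3 - 2*v^2 - 15*v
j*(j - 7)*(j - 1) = j^3 - 8*j^2 + 7*j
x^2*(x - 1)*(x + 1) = x^4 - x^2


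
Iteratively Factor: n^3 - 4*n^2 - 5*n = (n)*(n^2 - 4*n - 5) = n*(n - 5)*(n + 1)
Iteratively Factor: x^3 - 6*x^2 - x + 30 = (x + 2)*(x^2 - 8*x + 15) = (x - 3)*(x + 2)*(x - 5)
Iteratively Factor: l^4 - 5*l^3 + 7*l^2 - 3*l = (l - 1)*(l^3 - 4*l^2 + 3*l) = (l - 1)^2*(l^2 - 3*l) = (l - 3)*(l - 1)^2*(l)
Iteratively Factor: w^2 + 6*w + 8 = (w + 4)*(w + 2)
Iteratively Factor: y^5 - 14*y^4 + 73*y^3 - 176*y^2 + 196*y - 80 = (y - 1)*(y^4 - 13*y^3 + 60*y^2 - 116*y + 80) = (y - 4)*(y - 1)*(y^3 - 9*y^2 + 24*y - 20) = (y - 4)*(y - 2)*(y - 1)*(y^2 - 7*y + 10) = (y - 5)*(y - 4)*(y - 2)*(y - 1)*(y - 2)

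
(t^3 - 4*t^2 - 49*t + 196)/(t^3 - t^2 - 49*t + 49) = (t - 4)/(t - 1)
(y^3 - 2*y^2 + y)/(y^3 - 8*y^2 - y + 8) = y*(y - 1)/(y^2 - 7*y - 8)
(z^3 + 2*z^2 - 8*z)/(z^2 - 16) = z*(z - 2)/(z - 4)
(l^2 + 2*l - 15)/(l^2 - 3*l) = (l + 5)/l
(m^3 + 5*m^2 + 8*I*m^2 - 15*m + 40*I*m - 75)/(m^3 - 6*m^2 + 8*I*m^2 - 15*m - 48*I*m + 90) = (m + 5)/(m - 6)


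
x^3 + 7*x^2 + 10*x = x*(x + 2)*(x + 5)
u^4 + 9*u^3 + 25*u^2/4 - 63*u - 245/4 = (u - 5/2)*(u + 1)*(u + 7/2)*(u + 7)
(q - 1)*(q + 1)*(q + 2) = q^3 + 2*q^2 - q - 2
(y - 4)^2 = y^2 - 8*y + 16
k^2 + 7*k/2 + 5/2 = (k + 1)*(k + 5/2)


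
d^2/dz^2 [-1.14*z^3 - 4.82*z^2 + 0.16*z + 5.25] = -6.84*z - 9.64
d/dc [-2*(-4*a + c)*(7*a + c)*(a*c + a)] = 2*a*(28*a^2 - 6*a*c - 3*a - 3*c^2 - 2*c)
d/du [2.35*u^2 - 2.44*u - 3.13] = 4.7*u - 2.44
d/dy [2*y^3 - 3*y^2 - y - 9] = 6*y^2 - 6*y - 1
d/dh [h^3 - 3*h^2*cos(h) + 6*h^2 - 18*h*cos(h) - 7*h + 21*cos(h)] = 3*h^2*sin(h) + 3*h^2 + 18*h*sin(h) - 6*h*cos(h) + 12*h - 21*sin(h) - 18*cos(h) - 7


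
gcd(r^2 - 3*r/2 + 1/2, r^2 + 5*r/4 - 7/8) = r - 1/2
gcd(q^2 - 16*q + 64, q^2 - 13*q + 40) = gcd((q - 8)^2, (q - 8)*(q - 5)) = q - 8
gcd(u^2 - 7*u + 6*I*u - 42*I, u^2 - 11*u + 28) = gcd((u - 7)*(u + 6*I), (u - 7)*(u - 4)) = u - 7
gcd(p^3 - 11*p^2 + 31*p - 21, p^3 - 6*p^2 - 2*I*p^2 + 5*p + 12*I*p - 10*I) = p - 1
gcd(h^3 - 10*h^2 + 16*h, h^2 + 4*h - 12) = h - 2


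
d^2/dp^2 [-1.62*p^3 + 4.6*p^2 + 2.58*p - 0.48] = 9.2 - 9.72*p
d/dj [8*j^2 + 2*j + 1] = 16*j + 2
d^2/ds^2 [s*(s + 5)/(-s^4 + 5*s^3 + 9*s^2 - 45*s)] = 2*(-3*s^5 - 15*s^4 + 166*s^3 + 30*s^2 - 675*s - 1935)/(s^9 - 15*s^8 + 48*s^7 + 280*s^6 - 1782*s^5 - 270*s^4 + 17496*s^3 - 19440*s^2 - 54675*s + 91125)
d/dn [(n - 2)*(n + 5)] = 2*n + 3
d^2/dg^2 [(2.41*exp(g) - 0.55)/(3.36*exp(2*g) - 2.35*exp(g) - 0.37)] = (27.207936*exp(4*g) - 5.80776*exp(3*g) + 31.005072*exp(2*g) - 7.86791*exp(g) + 0.808154)*exp(g)/(37.933056*exp(6*g) - 79.59168*exp(5*g) + 43.135344*exp(4*g) + 4.551245*exp(3*g) - 4.750023*exp(2*g) - 0.965145*exp(g) - 0.050653)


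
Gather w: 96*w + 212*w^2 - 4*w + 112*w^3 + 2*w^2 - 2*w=112*w^3 + 214*w^2 + 90*w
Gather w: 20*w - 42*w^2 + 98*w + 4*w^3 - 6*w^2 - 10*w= 4*w^3 - 48*w^2 + 108*w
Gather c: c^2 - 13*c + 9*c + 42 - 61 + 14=c^2 - 4*c - 5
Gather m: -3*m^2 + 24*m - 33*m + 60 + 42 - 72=-3*m^2 - 9*m + 30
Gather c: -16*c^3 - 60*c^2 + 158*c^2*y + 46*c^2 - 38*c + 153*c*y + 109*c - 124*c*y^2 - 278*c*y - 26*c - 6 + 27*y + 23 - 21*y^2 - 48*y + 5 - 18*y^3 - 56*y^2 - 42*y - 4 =-16*c^3 + c^2*(158*y - 14) + c*(-124*y^2 - 125*y + 45) - 18*y^3 - 77*y^2 - 63*y + 18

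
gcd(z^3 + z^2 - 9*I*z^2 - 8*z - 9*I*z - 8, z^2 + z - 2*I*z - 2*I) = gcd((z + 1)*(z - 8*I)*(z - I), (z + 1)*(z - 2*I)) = z + 1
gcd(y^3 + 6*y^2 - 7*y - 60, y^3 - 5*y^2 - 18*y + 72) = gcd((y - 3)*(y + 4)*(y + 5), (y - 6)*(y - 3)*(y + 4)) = y^2 + y - 12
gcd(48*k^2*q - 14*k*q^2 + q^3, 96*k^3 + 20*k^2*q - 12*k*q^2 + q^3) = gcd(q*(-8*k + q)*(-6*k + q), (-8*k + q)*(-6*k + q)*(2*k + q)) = 48*k^2 - 14*k*q + q^2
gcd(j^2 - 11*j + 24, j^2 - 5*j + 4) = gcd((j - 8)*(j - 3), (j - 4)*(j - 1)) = 1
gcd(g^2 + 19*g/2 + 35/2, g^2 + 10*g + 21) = g + 7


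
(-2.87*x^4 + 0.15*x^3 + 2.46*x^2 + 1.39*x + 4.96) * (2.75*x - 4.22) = -7.8925*x^5 + 12.5239*x^4 + 6.132*x^3 - 6.5587*x^2 + 7.7742*x - 20.9312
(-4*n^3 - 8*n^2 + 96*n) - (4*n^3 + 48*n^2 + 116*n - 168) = -8*n^3 - 56*n^2 - 20*n + 168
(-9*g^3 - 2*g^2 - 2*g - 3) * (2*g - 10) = -18*g^4 + 86*g^3 + 16*g^2 + 14*g + 30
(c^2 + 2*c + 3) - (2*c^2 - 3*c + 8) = -c^2 + 5*c - 5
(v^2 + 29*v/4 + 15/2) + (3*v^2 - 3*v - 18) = 4*v^2 + 17*v/4 - 21/2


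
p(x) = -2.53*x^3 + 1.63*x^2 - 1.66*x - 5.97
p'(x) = -7.59*x^2 + 3.26*x - 1.66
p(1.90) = -20.59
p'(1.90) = -22.87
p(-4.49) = 263.36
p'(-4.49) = -169.31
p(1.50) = -13.33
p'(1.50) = -13.85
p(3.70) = -117.95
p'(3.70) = -93.51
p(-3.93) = 179.30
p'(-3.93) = -131.70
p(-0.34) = -5.12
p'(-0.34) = -3.65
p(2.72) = -49.34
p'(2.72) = -48.95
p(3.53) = -102.81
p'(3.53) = -84.73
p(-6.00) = 609.15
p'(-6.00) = -294.46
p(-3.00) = 81.99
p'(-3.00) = -79.75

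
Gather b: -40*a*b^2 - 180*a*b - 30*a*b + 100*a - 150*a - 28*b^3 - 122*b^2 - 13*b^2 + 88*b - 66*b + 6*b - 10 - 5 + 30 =-50*a - 28*b^3 + b^2*(-40*a - 135) + b*(28 - 210*a) + 15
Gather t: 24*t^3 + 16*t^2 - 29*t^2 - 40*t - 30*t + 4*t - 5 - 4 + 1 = 24*t^3 - 13*t^2 - 66*t - 8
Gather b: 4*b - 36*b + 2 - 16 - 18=-32*b - 32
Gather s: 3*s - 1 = 3*s - 1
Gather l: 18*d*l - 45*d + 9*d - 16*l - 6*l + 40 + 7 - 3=-36*d + l*(18*d - 22) + 44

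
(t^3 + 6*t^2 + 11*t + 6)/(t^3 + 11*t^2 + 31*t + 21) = (t + 2)/(t + 7)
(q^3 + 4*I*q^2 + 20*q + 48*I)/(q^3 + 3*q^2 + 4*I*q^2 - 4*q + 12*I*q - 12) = (q^2 + 2*I*q + 24)/(q^2 + q*(3 + 2*I) + 6*I)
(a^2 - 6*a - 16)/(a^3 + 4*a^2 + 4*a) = (a - 8)/(a*(a + 2))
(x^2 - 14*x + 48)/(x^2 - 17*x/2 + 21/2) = 2*(x^2 - 14*x + 48)/(2*x^2 - 17*x + 21)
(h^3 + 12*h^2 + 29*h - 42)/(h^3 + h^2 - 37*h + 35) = (h + 6)/(h - 5)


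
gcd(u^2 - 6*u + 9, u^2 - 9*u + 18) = u - 3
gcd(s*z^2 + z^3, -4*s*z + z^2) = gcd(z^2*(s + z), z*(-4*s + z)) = z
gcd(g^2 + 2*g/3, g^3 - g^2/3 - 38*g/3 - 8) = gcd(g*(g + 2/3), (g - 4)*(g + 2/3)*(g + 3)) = g + 2/3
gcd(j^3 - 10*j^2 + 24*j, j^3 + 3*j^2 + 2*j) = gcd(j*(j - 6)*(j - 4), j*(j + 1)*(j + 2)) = j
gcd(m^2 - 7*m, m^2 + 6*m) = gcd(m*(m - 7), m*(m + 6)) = m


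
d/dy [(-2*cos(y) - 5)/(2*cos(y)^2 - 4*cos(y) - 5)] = 2*(-10*cos(y) - cos(2*y) + 4)*sin(y)/(4*cos(y) - cos(2*y) + 4)^2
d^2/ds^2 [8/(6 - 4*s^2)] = 48*(-2*s^2 - 1)/(2*s^2 - 3)^3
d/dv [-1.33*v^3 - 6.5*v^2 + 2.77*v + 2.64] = -3.99*v^2 - 13.0*v + 2.77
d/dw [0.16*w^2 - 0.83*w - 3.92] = 0.32*w - 0.83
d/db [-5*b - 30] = -5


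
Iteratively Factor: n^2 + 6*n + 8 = (n + 4)*(n + 2)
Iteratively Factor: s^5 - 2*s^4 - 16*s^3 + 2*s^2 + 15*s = (s - 5)*(s^4 + 3*s^3 - s^2 - 3*s) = (s - 5)*(s + 1)*(s^3 + 2*s^2 - 3*s) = (s - 5)*(s - 1)*(s + 1)*(s^2 + 3*s) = (s - 5)*(s - 1)*(s + 1)*(s + 3)*(s)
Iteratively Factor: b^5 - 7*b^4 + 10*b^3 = (b - 2)*(b^4 - 5*b^3) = b*(b - 2)*(b^3 - 5*b^2) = b*(b - 5)*(b - 2)*(b^2) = b^2*(b - 5)*(b - 2)*(b)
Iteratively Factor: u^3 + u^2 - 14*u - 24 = (u + 2)*(u^2 - u - 12) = (u - 4)*(u + 2)*(u + 3)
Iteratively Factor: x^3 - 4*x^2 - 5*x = (x - 5)*(x^2 + x) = (x - 5)*(x + 1)*(x)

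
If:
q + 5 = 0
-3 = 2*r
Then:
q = -5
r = -3/2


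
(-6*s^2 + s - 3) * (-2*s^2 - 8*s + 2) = 12*s^4 + 46*s^3 - 14*s^2 + 26*s - 6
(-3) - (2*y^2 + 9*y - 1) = -2*y^2 - 9*y - 2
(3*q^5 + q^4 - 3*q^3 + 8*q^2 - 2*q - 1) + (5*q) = 3*q^5 + q^4 - 3*q^3 + 8*q^2 + 3*q - 1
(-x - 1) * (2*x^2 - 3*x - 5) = -2*x^3 + x^2 + 8*x + 5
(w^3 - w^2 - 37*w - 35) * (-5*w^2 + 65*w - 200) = -5*w^5 + 70*w^4 - 80*w^3 - 2030*w^2 + 5125*w + 7000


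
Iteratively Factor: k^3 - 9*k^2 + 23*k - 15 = (k - 3)*(k^2 - 6*k + 5) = (k - 5)*(k - 3)*(k - 1)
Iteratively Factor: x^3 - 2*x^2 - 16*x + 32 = (x - 4)*(x^2 + 2*x - 8) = (x - 4)*(x + 4)*(x - 2)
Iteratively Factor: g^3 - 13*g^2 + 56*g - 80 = (g - 5)*(g^2 - 8*g + 16) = (g - 5)*(g - 4)*(g - 4)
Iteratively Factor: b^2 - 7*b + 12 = (b - 4)*(b - 3)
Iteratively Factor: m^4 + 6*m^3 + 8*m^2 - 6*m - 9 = (m + 3)*(m^3 + 3*m^2 - m - 3) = (m + 3)^2*(m^2 - 1) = (m + 1)*(m + 3)^2*(m - 1)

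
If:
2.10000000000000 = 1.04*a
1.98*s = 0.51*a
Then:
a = 2.02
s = 0.52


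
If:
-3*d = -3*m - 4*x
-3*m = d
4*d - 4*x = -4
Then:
No Solution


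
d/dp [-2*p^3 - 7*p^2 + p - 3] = -6*p^2 - 14*p + 1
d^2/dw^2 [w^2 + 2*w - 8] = 2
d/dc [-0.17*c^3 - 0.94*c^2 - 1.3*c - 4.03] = -0.51*c^2 - 1.88*c - 1.3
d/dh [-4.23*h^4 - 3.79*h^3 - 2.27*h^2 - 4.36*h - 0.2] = -16.92*h^3 - 11.37*h^2 - 4.54*h - 4.36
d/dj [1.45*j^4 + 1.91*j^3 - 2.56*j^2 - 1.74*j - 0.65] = 5.8*j^3 + 5.73*j^2 - 5.12*j - 1.74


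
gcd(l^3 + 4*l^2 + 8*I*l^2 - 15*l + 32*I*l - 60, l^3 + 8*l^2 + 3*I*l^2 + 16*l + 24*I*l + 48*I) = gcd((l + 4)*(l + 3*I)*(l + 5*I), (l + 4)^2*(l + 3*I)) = l^2 + l*(4 + 3*I) + 12*I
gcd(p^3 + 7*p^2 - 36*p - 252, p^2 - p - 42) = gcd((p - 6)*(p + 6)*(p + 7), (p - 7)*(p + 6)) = p + 6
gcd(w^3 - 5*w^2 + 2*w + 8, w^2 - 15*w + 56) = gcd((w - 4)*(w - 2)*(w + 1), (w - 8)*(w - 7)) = 1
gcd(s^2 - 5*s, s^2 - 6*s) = s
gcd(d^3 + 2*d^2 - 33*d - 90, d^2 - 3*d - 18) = d^2 - 3*d - 18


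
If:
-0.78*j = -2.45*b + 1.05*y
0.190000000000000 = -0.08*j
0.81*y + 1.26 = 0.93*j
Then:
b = -2.59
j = -2.38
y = -4.28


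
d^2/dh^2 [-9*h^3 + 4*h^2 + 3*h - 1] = 8 - 54*h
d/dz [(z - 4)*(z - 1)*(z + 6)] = 3*z^2 + 2*z - 26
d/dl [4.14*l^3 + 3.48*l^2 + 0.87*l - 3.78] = 12.42*l^2 + 6.96*l + 0.87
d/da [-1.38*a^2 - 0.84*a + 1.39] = -2.76*a - 0.84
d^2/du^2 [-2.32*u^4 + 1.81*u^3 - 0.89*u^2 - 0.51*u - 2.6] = -27.84*u^2 + 10.86*u - 1.78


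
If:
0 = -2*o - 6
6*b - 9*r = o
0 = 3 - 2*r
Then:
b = 7/4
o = -3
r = 3/2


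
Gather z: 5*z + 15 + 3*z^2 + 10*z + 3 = 3*z^2 + 15*z + 18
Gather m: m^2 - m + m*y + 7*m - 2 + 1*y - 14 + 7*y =m^2 + m*(y + 6) + 8*y - 16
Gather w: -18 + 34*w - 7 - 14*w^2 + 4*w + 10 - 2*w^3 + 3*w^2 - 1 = -2*w^3 - 11*w^2 + 38*w - 16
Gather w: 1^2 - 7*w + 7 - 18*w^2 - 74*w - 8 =-18*w^2 - 81*w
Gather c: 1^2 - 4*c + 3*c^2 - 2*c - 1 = 3*c^2 - 6*c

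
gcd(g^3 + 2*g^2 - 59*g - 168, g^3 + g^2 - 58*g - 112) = g^2 - g - 56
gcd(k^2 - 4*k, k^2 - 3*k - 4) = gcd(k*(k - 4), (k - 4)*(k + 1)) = k - 4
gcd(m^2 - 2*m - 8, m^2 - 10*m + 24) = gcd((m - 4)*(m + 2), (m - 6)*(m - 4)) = m - 4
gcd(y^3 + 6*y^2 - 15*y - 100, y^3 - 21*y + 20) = y^2 + y - 20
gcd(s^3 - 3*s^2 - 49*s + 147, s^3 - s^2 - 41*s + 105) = s^2 + 4*s - 21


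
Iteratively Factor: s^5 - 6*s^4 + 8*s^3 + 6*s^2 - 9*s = (s)*(s^4 - 6*s^3 + 8*s^2 + 6*s - 9) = s*(s - 1)*(s^3 - 5*s^2 + 3*s + 9) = s*(s - 3)*(s - 1)*(s^2 - 2*s - 3) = s*(s - 3)*(s - 1)*(s + 1)*(s - 3)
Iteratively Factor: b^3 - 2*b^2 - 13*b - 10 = (b + 1)*(b^2 - 3*b - 10) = (b - 5)*(b + 1)*(b + 2)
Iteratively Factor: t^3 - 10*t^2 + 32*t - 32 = (t - 4)*(t^2 - 6*t + 8) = (t - 4)*(t - 2)*(t - 4)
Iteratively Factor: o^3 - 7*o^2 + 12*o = (o - 4)*(o^2 - 3*o) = (o - 4)*(o - 3)*(o)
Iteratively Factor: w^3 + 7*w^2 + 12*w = (w)*(w^2 + 7*w + 12) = w*(w + 3)*(w + 4)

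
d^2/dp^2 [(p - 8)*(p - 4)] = 2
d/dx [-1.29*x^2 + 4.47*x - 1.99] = 4.47 - 2.58*x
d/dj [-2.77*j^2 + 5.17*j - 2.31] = 5.17 - 5.54*j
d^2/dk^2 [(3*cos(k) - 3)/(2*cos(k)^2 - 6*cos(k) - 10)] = 3*(9*sin(k)^4*cos(k) - sin(k)^4 + 40*sin(k)^2 + 77*cos(k)/4 + 45*cos(3*k)/4 - cos(5*k)/2 + 19)/(2*(sin(k)^2 + 3*cos(k) + 4)^3)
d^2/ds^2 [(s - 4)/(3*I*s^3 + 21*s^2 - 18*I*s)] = 2*(s*(I*s^2 + 7*s - 6*I)*(-3*I*s^2 - 14*s - (s - 4)*(3*I*s + 7) + 6*I) + (s - 4)*(3*I*s^2 + 14*s - 6*I)^2)/(3*s^3*(I*s^2 + 7*s - 6*I)^3)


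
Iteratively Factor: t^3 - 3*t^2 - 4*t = (t + 1)*(t^2 - 4*t) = t*(t + 1)*(t - 4)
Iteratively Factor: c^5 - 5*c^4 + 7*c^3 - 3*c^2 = (c - 3)*(c^4 - 2*c^3 + c^2) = (c - 3)*(c - 1)*(c^3 - c^2) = (c - 3)*(c - 1)^2*(c^2) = c*(c - 3)*(c - 1)^2*(c)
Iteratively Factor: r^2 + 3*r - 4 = (r - 1)*(r + 4)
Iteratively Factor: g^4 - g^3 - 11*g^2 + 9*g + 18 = (g + 3)*(g^3 - 4*g^2 + g + 6) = (g - 3)*(g + 3)*(g^2 - g - 2) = (g - 3)*(g + 1)*(g + 3)*(g - 2)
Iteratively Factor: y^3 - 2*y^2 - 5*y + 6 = (y - 3)*(y^2 + y - 2) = (y - 3)*(y - 1)*(y + 2)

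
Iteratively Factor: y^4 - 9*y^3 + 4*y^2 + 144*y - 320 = (y - 5)*(y^3 - 4*y^2 - 16*y + 64) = (y - 5)*(y + 4)*(y^2 - 8*y + 16) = (y - 5)*(y - 4)*(y + 4)*(y - 4)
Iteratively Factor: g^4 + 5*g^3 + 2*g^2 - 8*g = (g)*(g^3 + 5*g^2 + 2*g - 8) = g*(g + 4)*(g^2 + g - 2) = g*(g - 1)*(g + 4)*(g + 2)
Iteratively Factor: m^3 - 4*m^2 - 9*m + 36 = (m + 3)*(m^2 - 7*m + 12) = (m - 3)*(m + 3)*(m - 4)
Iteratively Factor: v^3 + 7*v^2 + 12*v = (v + 3)*(v^2 + 4*v) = v*(v + 3)*(v + 4)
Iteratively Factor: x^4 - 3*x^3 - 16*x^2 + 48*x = (x - 3)*(x^3 - 16*x) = x*(x - 3)*(x^2 - 16) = x*(x - 3)*(x + 4)*(x - 4)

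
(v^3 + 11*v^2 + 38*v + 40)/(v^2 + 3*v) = (v^3 + 11*v^2 + 38*v + 40)/(v*(v + 3))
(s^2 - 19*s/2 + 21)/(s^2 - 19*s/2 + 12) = (2*s^2 - 19*s + 42)/(2*s^2 - 19*s + 24)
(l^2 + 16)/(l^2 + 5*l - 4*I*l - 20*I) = (l + 4*I)/(l + 5)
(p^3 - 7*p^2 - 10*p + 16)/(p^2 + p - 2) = p - 8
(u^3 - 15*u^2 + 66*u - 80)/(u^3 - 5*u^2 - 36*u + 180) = (u^2 - 10*u + 16)/(u^2 - 36)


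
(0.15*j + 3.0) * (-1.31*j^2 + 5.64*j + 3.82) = -0.1965*j^3 - 3.084*j^2 + 17.493*j + 11.46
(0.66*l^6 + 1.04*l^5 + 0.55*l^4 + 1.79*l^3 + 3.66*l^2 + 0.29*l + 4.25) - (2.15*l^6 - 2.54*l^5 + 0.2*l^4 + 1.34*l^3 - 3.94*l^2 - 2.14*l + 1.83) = -1.49*l^6 + 3.58*l^5 + 0.35*l^4 + 0.45*l^3 + 7.6*l^2 + 2.43*l + 2.42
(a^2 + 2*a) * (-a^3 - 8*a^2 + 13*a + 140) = -a^5 - 10*a^4 - 3*a^3 + 166*a^2 + 280*a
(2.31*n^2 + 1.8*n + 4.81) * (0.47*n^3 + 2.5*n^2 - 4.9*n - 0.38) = 1.0857*n^5 + 6.621*n^4 - 4.5583*n^3 + 2.3272*n^2 - 24.253*n - 1.8278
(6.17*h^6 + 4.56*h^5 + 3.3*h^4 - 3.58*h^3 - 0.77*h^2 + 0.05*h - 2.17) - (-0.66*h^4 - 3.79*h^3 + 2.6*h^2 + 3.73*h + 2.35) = 6.17*h^6 + 4.56*h^5 + 3.96*h^4 + 0.21*h^3 - 3.37*h^2 - 3.68*h - 4.52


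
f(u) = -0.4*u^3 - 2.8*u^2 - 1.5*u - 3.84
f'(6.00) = -78.30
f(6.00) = -200.04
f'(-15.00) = -187.50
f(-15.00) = 738.66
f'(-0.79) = 2.18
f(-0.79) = -4.21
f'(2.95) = -28.46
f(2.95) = -42.90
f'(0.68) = -5.86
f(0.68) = -6.28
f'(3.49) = -35.66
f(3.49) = -60.18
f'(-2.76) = 4.81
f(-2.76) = -12.62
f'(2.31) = -20.84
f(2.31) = -27.18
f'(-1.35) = 3.87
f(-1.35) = -5.93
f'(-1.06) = 3.09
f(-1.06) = -4.92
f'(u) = -1.2*u^2 - 5.6*u - 1.5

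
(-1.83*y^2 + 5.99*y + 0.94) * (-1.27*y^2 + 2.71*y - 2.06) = 2.3241*y^4 - 12.5666*y^3 + 18.8089*y^2 - 9.792*y - 1.9364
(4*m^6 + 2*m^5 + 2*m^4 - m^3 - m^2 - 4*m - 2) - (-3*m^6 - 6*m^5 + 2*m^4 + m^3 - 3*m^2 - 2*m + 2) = 7*m^6 + 8*m^5 - 2*m^3 + 2*m^2 - 2*m - 4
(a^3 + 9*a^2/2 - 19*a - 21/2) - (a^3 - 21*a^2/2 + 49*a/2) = 15*a^2 - 87*a/2 - 21/2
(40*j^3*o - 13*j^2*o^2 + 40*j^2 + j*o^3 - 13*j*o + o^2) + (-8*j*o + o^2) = 40*j^3*o - 13*j^2*o^2 + 40*j^2 + j*o^3 - 21*j*o + 2*o^2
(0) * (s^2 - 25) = 0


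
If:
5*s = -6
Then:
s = -6/5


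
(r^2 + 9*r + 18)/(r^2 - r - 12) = (r + 6)/(r - 4)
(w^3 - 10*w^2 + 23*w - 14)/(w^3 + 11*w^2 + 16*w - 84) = (w^2 - 8*w + 7)/(w^2 + 13*w + 42)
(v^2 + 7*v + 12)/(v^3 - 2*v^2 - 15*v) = (v + 4)/(v*(v - 5))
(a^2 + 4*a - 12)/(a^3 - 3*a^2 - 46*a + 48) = (a - 2)/(a^2 - 9*a + 8)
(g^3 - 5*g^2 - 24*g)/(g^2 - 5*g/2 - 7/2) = 2*g*(-g^2 + 5*g + 24)/(-2*g^2 + 5*g + 7)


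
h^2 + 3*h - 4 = (h - 1)*(h + 4)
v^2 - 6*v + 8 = (v - 4)*(v - 2)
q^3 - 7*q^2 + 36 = (q - 6)*(q - 3)*(q + 2)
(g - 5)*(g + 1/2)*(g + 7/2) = g^3 - g^2 - 73*g/4 - 35/4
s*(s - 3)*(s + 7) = s^3 + 4*s^2 - 21*s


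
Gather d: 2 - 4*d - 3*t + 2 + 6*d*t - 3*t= d*(6*t - 4) - 6*t + 4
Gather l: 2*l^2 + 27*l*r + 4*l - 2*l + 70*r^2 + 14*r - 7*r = 2*l^2 + l*(27*r + 2) + 70*r^2 + 7*r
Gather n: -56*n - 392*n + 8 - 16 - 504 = -448*n - 512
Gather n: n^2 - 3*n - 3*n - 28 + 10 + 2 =n^2 - 6*n - 16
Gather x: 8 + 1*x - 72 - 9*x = -8*x - 64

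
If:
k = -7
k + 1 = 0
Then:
No Solution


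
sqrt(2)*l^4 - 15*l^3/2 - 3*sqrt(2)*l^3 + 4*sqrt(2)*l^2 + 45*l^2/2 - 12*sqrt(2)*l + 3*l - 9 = (l - 3)*(l - 3*sqrt(2))*(l - sqrt(2))*(sqrt(2)*l + 1/2)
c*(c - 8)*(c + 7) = c^3 - c^2 - 56*c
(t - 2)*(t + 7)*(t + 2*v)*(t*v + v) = t^4*v + 2*t^3*v^2 + 6*t^3*v + 12*t^2*v^2 - 9*t^2*v - 18*t*v^2 - 14*t*v - 28*v^2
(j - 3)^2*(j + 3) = j^3 - 3*j^2 - 9*j + 27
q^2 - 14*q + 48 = (q - 8)*(q - 6)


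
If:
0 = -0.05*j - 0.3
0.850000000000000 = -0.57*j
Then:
No Solution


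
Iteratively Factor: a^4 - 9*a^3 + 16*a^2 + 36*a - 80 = (a + 2)*(a^3 - 11*a^2 + 38*a - 40) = (a - 4)*(a + 2)*(a^2 - 7*a + 10) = (a - 4)*(a - 2)*(a + 2)*(a - 5)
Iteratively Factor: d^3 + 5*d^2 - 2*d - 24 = (d + 3)*(d^2 + 2*d - 8) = (d + 3)*(d + 4)*(d - 2)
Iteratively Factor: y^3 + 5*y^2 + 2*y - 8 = (y + 2)*(y^2 + 3*y - 4) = (y + 2)*(y + 4)*(y - 1)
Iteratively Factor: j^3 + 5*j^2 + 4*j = (j)*(j^2 + 5*j + 4) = j*(j + 1)*(j + 4)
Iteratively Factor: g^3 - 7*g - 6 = (g + 2)*(g^2 - 2*g - 3) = (g + 1)*(g + 2)*(g - 3)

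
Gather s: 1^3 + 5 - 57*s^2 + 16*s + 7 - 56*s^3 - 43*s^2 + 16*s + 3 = -56*s^3 - 100*s^2 + 32*s + 16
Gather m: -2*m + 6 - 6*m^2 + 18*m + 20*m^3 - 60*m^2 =20*m^3 - 66*m^2 + 16*m + 6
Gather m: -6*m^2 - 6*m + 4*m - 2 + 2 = -6*m^2 - 2*m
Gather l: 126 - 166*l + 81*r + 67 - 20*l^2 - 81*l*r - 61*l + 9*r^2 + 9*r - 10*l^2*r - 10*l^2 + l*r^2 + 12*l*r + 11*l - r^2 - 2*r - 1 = l^2*(-10*r - 30) + l*(r^2 - 69*r - 216) + 8*r^2 + 88*r + 192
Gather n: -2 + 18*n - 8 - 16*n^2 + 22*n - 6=-16*n^2 + 40*n - 16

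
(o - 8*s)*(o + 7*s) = o^2 - o*s - 56*s^2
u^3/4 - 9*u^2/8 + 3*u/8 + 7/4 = (u/4 + 1/4)*(u - 7/2)*(u - 2)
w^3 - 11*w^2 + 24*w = w*(w - 8)*(w - 3)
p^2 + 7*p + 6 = (p + 1)*(p + 6)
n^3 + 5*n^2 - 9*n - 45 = (n - 3)*(n + 3)*(n + 5)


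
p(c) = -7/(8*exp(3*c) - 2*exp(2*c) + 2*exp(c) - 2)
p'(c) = -7*(-24*exp(3*c) + 4*exp(2*c) - 2*exp(c))/(8*exp(3*c) - 2*exp(2*c) + 2*exp(c) - 2)^2 = (42*exp(2*c) - 7*exp(c) + 7/2)*exp(c)/(4*exp(3*c) - exp(2*c) + exp(c) - 1)^2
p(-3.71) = 3.59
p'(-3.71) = 0.09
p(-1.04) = 5.88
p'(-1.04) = 6.27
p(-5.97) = 3.51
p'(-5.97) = 0.01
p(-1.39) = 4.66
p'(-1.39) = 1.93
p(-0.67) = 16.34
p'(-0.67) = 121.76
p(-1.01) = 6.09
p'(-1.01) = 7.18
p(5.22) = -0.00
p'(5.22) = 0.00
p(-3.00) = 3.68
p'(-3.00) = 0.18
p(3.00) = 0.00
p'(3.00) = 0.00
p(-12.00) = 3.50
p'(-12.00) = 0.00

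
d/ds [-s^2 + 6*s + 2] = 6 - 2*s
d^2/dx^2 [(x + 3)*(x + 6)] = 2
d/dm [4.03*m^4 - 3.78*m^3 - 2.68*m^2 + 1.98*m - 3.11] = 16.12*m^3 - 11.34*m^2 - 5.36*m + 1.98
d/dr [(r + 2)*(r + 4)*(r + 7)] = 3*r^2 + 26*r + 50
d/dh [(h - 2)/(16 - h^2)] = (-h^2 + 2*h*(h - 2) + 16)/(h^2 - 16)^2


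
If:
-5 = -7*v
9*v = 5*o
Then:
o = 9/7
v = 5/7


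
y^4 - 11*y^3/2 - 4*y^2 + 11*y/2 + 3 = (y - 6)*(y - 1)*(y + 1/2)*(y + 1)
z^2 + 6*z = z*(z + 6)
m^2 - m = m*(m - 1)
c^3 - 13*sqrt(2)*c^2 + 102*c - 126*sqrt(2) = (c - 7*sqrt(2))*(c - 3*sqrt(2))^2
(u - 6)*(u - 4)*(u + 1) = u^3 - 9*u^2 + 14*u + 24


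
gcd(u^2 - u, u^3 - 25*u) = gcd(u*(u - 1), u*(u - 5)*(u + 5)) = u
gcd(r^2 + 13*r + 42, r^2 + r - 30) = r + 6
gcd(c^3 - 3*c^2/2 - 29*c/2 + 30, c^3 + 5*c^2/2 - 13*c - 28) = c + 4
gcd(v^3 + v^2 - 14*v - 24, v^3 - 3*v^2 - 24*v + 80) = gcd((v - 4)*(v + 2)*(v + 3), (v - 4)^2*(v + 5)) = v - 4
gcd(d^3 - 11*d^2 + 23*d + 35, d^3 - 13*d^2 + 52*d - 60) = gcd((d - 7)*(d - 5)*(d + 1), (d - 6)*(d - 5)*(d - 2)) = d - 5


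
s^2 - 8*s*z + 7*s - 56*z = (s + 7)*(s - 8*z)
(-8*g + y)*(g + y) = -8*g^2 - 7*g*y + y^2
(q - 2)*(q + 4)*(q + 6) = q^3 + 8*q^2 + 4*q - 48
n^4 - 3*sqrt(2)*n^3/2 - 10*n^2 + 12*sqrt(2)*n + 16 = (n - 2*sqrt(2))^2*(n + sqrt(2)/2)*(n + 2*sqrt(2))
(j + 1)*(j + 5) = j^2 + 6*j + 5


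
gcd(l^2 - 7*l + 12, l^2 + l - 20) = l - 4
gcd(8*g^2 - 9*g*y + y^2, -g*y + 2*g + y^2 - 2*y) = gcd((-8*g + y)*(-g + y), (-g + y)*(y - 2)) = -g + y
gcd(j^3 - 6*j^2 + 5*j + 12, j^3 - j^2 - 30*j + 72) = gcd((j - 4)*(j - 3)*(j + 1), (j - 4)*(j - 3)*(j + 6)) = j^2 - 7*j + 12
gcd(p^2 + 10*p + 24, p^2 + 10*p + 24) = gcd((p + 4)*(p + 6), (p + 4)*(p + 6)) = p^2 + 10*p + 24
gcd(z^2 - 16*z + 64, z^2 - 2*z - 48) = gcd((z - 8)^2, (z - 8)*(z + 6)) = z - 8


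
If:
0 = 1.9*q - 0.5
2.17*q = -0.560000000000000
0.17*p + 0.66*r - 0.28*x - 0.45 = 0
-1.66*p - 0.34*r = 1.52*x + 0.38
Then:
No Solution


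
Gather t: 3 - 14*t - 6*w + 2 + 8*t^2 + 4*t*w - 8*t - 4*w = 8*t^2 + t*(4*w - 22) - 10*w + 5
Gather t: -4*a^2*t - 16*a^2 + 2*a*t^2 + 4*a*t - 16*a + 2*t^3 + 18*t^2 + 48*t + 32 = -16*a^2 - 16*a + 2*t^3 + t^2*(2*a + 18) + t*(-4*a^2 + 4*a + 48) + 32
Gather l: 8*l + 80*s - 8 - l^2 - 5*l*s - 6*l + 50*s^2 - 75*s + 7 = -l^2 + l*(2 - 5*s) + 50*s^2 + 5*s - 1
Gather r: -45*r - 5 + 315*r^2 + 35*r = 315*r^2 - 10*r - 5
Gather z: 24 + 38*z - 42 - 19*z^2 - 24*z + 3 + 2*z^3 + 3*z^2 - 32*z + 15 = 2*z^3 - 16*z^2 - 18*z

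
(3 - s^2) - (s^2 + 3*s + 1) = -2*s^2 - 3*s + 2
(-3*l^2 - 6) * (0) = 0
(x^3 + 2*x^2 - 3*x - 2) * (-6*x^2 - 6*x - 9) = -6*x^5 - 18*x^4 - 3*x^3 + 12*x^2 + 39*x + 18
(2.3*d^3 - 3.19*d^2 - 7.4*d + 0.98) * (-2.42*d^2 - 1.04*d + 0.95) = -5.566*d^5 + 5.3278*d^4 + 23.4106*d^3 + 2.2939*d^2 - 8.0492*d + 0.931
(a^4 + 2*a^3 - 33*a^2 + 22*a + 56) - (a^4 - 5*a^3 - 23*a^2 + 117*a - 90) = 7*a^3 - 10*a^2 - 95*a + 146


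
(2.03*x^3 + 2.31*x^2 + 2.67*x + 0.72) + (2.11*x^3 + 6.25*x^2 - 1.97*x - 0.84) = 4.14*x^3 + 8.56*x^2 + 0.7*x - 0.12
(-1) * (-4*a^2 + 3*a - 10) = 4*a^2 - 3*a + 10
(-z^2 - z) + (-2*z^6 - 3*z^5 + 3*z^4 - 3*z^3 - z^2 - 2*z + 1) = -2*z^6 - 3*z^5 + 3*z^4 - 3*z^3 - 2*z^2 - 3*z + 1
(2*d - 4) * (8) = 16*d - 32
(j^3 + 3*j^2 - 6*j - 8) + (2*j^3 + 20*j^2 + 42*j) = 3*j^3 + 23*j^2 + 36*j - 8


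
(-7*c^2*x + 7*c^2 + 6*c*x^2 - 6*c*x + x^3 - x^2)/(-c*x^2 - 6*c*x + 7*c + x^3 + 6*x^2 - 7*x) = (7*c + x)/(x + 7)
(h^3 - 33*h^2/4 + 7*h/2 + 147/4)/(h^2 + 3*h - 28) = (4*h^3 - 33*h^2 + 14*h + 147)/(4*(h^2 + 3*h - 28))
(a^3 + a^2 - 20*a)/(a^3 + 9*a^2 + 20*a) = (a - 4)/(a + 4)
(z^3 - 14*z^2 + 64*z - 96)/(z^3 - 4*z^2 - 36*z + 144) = (z - 4)/(z + 6)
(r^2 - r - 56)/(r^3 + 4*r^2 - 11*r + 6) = (r^2 - r - 56)/(r^3 + 4*r^2 - 11*r + 6)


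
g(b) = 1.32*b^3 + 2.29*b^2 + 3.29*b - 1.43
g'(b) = 3.96*b^2 + 4.58*b + 3.29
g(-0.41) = -2.48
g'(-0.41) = 2.08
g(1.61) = 15.31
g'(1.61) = 20.93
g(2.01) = 25.15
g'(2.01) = 28.49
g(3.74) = 111.96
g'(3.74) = 75.81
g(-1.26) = -4.58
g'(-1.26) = 3.81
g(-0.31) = -2.27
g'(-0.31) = 2.25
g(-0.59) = -2.85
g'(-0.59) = 1.97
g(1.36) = 10.60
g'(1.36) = 16.84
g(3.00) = 64.69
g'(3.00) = 52.67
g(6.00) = 385.87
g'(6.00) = 173.33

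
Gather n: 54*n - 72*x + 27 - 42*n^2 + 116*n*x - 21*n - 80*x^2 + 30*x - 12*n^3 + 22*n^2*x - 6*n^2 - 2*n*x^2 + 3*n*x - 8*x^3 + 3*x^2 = -12*n^3 + n^2*(22*x - 48) + n*(-2*x^2 + 119*x + 33) - 8*x^3 - 77*x^2 - 42*x + 27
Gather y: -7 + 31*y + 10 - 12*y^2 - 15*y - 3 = -12*y^2 + 16*y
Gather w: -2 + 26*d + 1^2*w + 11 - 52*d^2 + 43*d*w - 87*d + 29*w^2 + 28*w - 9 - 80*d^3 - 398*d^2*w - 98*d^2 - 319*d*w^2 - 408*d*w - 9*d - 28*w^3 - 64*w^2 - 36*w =-80*d^3 - 150*d^2 - 70*d - 28*w^3 + w^2*(-319*d - 35) + w*(-398*d^2 - 365*d - 7)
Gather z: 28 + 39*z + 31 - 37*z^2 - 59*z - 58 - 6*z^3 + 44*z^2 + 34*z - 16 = -6*z^3 + 7*z^2 + 14*z - 15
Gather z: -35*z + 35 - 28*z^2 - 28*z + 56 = -28*z^2 - 63*z + 91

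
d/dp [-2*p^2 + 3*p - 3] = 3 - 4*p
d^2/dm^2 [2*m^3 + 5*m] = 12*m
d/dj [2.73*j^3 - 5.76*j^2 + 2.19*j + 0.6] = 8.19*j^2 - 11.52*j + 2.19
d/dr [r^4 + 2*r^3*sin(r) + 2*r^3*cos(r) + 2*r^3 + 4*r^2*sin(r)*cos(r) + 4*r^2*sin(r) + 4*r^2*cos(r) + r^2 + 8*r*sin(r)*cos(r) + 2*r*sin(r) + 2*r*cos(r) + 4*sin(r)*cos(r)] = 2*sqrt(2)*r^3*cos(r + pi/4) + 4*r^3 + 4*r^2*sin(r) + 8*r^2*cos(r) + 4*r^2*cos(2*r) + 2*sqrt(2)*r^2*cos(r + pi/4) + 6*r^2 + 4*r*sin(r) + 2*sqrt(2)*r*sin(r + pi/4) + 4*sqrt(2)*r*sin(2*r + pi/4) + 8*r*cos(r) + 4*r*cos(2*r) + 2*r + 2*sqrt(2)*sin(r + pi/4) + 4*sqrt(2)*sin(2*r + pi/4)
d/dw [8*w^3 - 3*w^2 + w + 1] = 24*w^2 - 6*w + 1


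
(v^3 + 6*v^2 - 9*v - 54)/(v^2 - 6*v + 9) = (v^2 + 9*v + 18)/(v - 3)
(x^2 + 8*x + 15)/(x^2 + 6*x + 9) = (x + 5)/(x + 3)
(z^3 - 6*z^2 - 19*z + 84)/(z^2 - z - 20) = (z^2 - 10*z + 21)/(z - 5)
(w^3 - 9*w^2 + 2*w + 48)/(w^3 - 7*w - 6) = (w - 8)/(w + 1)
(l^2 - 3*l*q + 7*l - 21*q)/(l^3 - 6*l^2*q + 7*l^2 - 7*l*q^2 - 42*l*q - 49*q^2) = (-l + 3*q)/(-l^2 + 6*l*q + 7*q^2)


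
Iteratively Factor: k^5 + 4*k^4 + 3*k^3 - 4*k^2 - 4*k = (k - 1)*(k^4 + 5*k^3 + 8*k^2 + 4*k) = (k - 1)*(k + 2)*(k^3 + 3*k^2 + 2*k) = (k - 1)*(k + 2)^2*(k^2 + k) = k*(k - 1)*(k + 2)^2*(k + 1)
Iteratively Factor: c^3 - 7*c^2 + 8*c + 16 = (c + 1)*(c^2 - 8*c + 16) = (c - 4)*(c + 1)*(c - 4)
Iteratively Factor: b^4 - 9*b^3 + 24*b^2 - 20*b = (b - 5)*(b^3 - 4*b^2 + 4*b) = (b - 5)*(b - 2)*(b^2 - 2*b) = (b - 5)*(b - 2)^2*(b)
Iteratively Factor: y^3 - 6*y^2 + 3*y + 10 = (y - 5)*(y^2 - y - 2) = (y - 5)*(y + 1)*(y - 2)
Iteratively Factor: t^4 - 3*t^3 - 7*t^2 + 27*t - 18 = (t - 1)*(t^3 - 2*t^2 - 9*t + 18) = (t - 3)*(t - 1)*(t^2 + t - 6) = (t - 3)*(t - 1)*(t + 3)*(t - 2)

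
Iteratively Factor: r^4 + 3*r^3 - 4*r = (r)*(r^3 + 3*r^2 - 4) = r*(r + 2)*(r^2 + r - 2) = r*(r - 1)*(r + 2)*(r + 2)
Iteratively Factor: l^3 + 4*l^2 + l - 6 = (l + 2)*(l^2 + 2*l - 3) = (l + 2)*(l + 3)*(l - 1)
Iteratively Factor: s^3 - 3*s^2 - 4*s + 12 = (s - 3)*(s^2 - 4) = (s - 3)*(s - 2)*(s + 2)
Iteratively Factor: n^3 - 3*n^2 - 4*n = (n - 4)*(n^2 + n) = n*(n - 4)*(n + 1)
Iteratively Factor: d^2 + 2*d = (d + 2)*(d)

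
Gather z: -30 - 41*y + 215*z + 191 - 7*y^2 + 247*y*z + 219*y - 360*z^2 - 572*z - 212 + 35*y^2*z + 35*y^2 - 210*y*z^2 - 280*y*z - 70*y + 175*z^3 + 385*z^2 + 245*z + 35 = 28*y^2 + 108*y + 175*z^3 + z^2*(25 - 210*y) + z*(35*y^2 - 33*y - 112) - 16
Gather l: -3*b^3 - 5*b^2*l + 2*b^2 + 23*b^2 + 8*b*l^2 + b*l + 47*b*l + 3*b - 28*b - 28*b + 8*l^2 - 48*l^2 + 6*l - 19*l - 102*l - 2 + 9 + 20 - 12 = -3*b^3 + 25*b^2 - 53*b + l^2*(8*b - 40) + l*(-5*b^2 + 48*b - 115) + 15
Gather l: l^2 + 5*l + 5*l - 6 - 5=l^2 + 10*l - 11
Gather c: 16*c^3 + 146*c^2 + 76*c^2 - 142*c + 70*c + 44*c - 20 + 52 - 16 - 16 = 16*c^3 + 222*c^2 - 28*c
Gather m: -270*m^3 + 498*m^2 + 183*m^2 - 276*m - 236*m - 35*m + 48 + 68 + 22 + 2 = -270*m^3 + 681*m^2 - 547*m + 140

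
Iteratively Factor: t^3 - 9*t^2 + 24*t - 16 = (t - 1)*(t^2 - 8*t + 16) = (t - 4)*(t - 1)*(t - 4)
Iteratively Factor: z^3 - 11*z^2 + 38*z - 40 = (z - 4)*(z^2 - 7*z + 10) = (z - 5)*(z - 4)*(z - 2)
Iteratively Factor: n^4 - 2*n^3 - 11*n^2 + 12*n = (n)*(n^3 - 2*n^2 - 11*n + 12) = n*(n + 3)*(n^2 - 5*n + 4) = n*(n - 4)*(n + 3)*(n - 1)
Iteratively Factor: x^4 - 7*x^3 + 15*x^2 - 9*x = (x)*(x^3 - 7*x^2 + 15*x - 9) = x*(x - 1)*(x^2 - 6*x + 9) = x*(x - 3)*(x - 1)*(x - 3)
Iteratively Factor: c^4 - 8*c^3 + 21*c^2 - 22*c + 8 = (c - 1)*(c^3 - 7*c^2 + 14*c - 8) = (c - 1)^2*(c^2 - 6*c + 8) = (c - 2)*(c - 1)^2*(c - 4)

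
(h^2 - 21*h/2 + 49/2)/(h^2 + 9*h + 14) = (2*h^2 - 21*h + 49)/(2*(h^2 + 9*h + 14))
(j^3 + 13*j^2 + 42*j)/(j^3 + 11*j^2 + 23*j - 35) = j*(j + 6)/(j^2 + 4*j - 5)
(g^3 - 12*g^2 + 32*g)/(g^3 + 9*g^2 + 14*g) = (g^2 - 12*g + 32)/(g^2 + 9*g + 14)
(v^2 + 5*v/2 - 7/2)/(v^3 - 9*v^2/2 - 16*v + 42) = (v - 1)/(v^2 - 8*v + 12)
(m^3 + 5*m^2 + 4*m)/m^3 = 1 + 5/m + 4/m^2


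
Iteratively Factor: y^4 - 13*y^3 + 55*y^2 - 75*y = (y - 5)*(y^3 - 8*y^2 + 15*y) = (y - 5)*(y - 3)*(y^2 - 5*y) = y*(y - 5)*(y - 3)*(y - 5)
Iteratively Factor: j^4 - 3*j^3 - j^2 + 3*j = (j - 3)*(j^3 - j) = (j - 3)*(j + 1)*(j^2 - j) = j*(j - 3)*(j + 1)*(j - 1)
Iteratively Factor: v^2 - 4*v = (v - 4)*(v)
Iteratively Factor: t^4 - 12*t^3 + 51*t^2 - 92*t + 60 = (t - 2)*(t^3 - 10*t^2 + 31*t - 30) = (t - 5)*(t - 2)*(t^2 - 5*t + 6) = (t - 5)*(t - 2)^2*(t - 3)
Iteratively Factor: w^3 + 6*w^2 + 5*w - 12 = (w + 4)*(w^2 + 2*w - 3) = (w - 1)*(w + 4)*(w + 3)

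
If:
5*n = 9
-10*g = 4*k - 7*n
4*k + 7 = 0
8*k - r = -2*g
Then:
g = 49/25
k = -7/4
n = 9/5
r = -252/25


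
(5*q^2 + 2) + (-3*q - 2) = 5*q^2 - 3*q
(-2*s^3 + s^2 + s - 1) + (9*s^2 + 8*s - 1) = -2*s^3 + 10*s^2 + 9*s - 2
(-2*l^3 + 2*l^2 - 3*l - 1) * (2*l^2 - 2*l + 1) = -4*l^5 + 8*l^4 - 12*l^3 + 6*l^2 - l - 1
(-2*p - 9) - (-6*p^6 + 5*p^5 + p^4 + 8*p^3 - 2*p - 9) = 6*p^6 - 5*p^5 - p^4 - 8*p^3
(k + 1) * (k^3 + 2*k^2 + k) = k^4 + 3*k^3 + 3*k^2 + k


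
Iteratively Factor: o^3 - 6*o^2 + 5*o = (o)*(o^2 - 6*o + 5) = o*(o - 5)*(o - 1)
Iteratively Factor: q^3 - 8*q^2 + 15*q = (q)*(q^2 - 8*q + 15) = q*(q - 3)*(q - 5)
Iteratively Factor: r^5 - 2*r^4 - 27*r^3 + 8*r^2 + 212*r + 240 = (r + 3)*(r^4 - 5*r^3 - 12*r^2 + 44*r + 80) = (r - 5)*(r + 3)*(r^3 - 12*r - 16) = (r - 5)*(r - 4)*(r + 3)*(r^2 + 4*r + 4) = (r - 5)*(r - 4)*(r + 2)*(r + 3)*(r + 2)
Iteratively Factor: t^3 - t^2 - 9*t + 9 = (t - 1)*(t^2 - 9) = (t - 1)*(t + 3)*(t - 3)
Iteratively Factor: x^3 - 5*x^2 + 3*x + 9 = (x - 3)*(x^2 - 2*x - 3) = (x - 3)*(x + 1)*(x - 3)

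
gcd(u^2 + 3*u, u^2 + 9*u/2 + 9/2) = u + 3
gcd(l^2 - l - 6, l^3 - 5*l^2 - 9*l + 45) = l - 3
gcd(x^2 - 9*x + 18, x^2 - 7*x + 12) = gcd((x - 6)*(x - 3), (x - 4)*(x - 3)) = x - 3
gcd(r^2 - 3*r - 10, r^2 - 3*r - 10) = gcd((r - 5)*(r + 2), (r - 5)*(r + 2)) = r^2 - 3*r - 10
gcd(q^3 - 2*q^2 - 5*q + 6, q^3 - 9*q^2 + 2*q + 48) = q^2 - q - 6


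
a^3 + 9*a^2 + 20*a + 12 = (a + 1)*(a + 2)*(a + 6)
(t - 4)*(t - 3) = t^2 - 7*t + 12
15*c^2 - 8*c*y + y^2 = (-5*c + y)*(-3*c + y)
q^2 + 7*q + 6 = (q + 1)*(q + 6)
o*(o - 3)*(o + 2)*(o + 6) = o^4 + 5*o^3 - 12*o^2 - 36*o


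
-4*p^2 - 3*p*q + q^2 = (-4*p + q)*(p + q)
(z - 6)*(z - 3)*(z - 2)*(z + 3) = z^4 - 8*z^3 + 3*z^2 + 72*z - 108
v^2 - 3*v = v*(v - 3)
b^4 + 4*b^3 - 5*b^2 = b^2*(b - 1)*(b + 5)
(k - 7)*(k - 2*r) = k^2 - 2*k*r - 7*k + 14*r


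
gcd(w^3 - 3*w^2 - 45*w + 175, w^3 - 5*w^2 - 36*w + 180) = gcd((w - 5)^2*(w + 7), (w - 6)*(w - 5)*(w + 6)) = w - 5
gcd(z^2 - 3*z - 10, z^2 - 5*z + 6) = 1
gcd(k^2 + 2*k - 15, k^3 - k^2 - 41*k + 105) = k - 3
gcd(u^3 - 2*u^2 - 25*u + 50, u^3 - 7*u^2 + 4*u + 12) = u - 2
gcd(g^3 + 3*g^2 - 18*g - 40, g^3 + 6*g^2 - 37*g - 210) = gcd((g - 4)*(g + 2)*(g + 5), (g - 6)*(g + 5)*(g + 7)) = g + 5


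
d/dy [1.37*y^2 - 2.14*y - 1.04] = 2.74*y - 2.14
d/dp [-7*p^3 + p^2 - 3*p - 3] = -21*p^2 + 2*p - 3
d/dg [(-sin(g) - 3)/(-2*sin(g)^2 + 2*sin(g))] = (-cos(g) - 6/tan(g) + 3*cos(g)/sin(g)^2)/(2*(sin(g) - 1)^2)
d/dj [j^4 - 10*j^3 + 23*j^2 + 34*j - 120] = 4*j^3 - 30*j^2 + 46*j + 34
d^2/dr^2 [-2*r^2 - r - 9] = -4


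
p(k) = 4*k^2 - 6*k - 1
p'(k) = 8*k - 6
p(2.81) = 13.72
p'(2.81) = 16.48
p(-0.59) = 3.93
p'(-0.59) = -10.72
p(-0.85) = 6.99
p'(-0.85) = -12.80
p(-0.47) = 2.70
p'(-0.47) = -9.76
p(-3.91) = 83.61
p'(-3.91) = -37.28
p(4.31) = 47.44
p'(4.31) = 28.48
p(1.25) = -2.25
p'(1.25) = 4.00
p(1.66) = 0.06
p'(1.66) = 7.28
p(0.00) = -1.00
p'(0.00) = -6.00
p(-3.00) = 53.00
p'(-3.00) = -30.00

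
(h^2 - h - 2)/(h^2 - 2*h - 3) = (h - 2)/(h - 3)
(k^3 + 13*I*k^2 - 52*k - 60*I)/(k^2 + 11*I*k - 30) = k + 2*I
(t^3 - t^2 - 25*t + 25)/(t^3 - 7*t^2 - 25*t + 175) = (t - 1)/(t - 7)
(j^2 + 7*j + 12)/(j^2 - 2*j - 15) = (j + 4)/(j - 5)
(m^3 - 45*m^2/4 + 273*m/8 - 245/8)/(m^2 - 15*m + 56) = (8*m^2 - 34*m + 35)/(8*(m - 8))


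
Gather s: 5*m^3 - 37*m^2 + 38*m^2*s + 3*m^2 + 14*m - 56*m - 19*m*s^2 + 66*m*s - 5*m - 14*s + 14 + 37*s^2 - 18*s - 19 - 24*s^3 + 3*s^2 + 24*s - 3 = 5*m^3 - 34*m^2 - 47*m - 24*s^3 + s^2*(40 - 19*m) + s*(38*m^2 + 66*m - 8) - 8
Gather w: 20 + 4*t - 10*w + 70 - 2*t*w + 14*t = 18*t + w*(-2*t - 10) + 90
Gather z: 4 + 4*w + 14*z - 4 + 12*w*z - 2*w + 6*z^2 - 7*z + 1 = 2*w + 6*z^2 + z*(12*w + 7) + 1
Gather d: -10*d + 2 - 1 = 1 - 10*d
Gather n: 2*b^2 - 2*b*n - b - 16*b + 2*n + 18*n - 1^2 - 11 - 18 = 2*b^2 - 17*b + n*(20 - 2*b) - 30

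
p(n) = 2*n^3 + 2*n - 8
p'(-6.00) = 218.00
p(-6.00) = -452.00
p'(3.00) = 56.00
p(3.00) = 52.00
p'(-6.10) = 225.26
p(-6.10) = -474.16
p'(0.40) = 2.96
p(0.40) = -7.07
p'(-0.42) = 3.06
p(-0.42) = -8.99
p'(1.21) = 10.78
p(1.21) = -2.04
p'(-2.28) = 33.19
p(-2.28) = -36.26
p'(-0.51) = 3.56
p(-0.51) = -9.29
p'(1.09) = 9.13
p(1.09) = -3.23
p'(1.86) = 22.76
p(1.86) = 8.59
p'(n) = 6*n^2 + 2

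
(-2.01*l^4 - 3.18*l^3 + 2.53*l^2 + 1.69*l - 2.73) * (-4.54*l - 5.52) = 9.1254*l^5 + 25.5324*l^4 + 6.0674*l^3 - 21.6382*l^2 + 3.0654*l + 15.0696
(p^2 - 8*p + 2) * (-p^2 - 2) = -p^4 + 8*p^3 - 4*p^2 + 16*p - 4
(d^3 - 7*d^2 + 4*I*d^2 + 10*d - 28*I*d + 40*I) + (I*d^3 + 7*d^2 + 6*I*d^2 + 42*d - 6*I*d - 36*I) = d^3 + I*d^3 + 10*I*d^2 + 52*d - 34*I*d + 4*I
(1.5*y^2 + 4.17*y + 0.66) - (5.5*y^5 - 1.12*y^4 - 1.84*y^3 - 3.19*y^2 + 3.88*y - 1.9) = -5.5*y^5 + 1.12*y^4 + 1.84*y^3 + 4.69*y^2 + 0.29*y + 2.56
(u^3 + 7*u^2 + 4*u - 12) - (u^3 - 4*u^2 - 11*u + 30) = 11*u^2 + 15*u - 42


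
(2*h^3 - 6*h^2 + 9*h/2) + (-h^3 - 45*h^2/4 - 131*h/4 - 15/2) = h^3 - 69*h^2/4 - 113*h/4 - 15/2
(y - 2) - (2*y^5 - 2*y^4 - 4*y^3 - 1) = -2*y^5 + 2*y^4 + 4*y^3 + y - 1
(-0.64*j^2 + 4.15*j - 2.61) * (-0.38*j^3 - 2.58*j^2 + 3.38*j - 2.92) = 0.2432*j^5 + 0.0741999999999998*j^4 - 11.8784*j^3 + 22.6296*j^2 - 20.9398*j + 7.6212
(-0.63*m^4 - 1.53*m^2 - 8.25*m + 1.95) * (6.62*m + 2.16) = -4.1706*m^5 - 1.3608*m^4 - 10.1286*m^3 - 57.9198*m^2 - 4.911*m + 4.212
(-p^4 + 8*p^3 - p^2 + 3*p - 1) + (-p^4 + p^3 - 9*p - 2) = -2*p^4 + 9*p^3 - p^2 - 6*p - 3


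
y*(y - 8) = y^2 - 8*y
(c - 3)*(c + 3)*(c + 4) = c^3 + 4*c^2 - 9*c - 36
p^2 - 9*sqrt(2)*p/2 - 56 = (p - 8*sqrt(2))*(p + 7*sqrt(2)/2)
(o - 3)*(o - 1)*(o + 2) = o^3 - 2*o^2 - 5*o + 6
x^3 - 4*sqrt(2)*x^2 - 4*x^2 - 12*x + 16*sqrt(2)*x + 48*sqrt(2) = (x - 6)*(x + 2)*(x - 4*sqrt(2))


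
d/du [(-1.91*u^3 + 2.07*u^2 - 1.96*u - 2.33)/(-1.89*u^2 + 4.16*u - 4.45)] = (3.6099*u^4 - 15.8912*u^3 + 30.4053*u^2 - 27.2304*u + 18.4148)/(3.5721*u^4 - 15.7248*u^3 + 34.1266*u^2 - 37.024*u + 19.8025)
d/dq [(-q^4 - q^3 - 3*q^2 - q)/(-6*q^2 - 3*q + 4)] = (12*q^5 + 15*q^4 - 10*q^3 - 9*q^2 - 24*q - 4)/(36*q^4 + 36*q^3 - 39*q^2 - 24*q + 16)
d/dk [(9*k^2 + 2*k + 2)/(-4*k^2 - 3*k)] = (-19*k^2 + 16*k + 6)/(k^2*(16*k^2 + 24*k + 9))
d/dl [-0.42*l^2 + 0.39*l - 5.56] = 0.39 - 0.84*l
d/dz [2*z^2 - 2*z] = 4*z - 2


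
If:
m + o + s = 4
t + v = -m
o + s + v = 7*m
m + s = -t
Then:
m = v/8 + 1/2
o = 7/2 - 9*v/8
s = v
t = -9*v/8 - 1/2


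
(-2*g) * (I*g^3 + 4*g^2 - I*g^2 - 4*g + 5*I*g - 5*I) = -2*I*g^4 - 8*g^3 + 2*I*g^3 + 8*g^2 - 10*I*g^2 + 10*I*g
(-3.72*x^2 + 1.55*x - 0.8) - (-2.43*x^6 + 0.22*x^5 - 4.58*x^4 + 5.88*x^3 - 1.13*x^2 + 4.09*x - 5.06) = 2.43*x^6 - 0.22*x^5 + 4.58*x^4 - 5.88*x^3 - 2.59*x^2 - 2.54*x + 4.26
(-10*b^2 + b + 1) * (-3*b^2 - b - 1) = 30*b^4 + 7*b^3 + 6*b^2 - 2*b - 1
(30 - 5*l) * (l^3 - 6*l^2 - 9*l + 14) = -5*l^4 + 60*l^3 - 135*l^2 - 340*l + 420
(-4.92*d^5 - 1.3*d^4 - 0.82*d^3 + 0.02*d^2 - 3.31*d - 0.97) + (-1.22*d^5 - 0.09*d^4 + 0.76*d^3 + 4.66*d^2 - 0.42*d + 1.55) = -6.14*d^5 - 1.39*d^4 - 0.0599999999999999*d^3 + 4.68*d^2 - 3.73*d + 0.58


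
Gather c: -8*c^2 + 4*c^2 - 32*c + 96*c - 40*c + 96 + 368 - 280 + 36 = -4*c^2 + 24*c + 220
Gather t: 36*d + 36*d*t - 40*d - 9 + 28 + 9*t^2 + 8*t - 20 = -4*d + 9*t^2 + t*(36*d + 8) - 1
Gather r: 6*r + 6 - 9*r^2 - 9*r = -9*r^2 - 3*r + 6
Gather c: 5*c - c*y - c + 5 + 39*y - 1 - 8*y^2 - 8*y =c*(4 - y) - 8*y^2 + 31*y + 4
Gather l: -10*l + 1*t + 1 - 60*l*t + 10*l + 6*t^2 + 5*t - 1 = -60*l*t + 6*t^2 + 6*t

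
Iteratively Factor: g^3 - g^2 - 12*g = (g)*(g^2 - g - 12) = g*(g + 3)*(g - 4)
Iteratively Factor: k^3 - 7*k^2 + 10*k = (k - 5)*(k^2 - 2*k) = k*(k - 5)*(k - 2)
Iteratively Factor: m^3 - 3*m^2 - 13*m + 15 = (m + 3)*(m^2 - 6*m + 5) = (m - 5)*(m + 3)*(m - 1)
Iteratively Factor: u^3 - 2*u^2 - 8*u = (u)*(u^2 - 2*u - 8) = u*(u + 2)*(u - 4)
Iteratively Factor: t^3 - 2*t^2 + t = (t - 1)*(t^2 - t) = (t - 1)^2*(t)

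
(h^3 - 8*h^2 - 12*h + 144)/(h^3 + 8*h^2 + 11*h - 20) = (h^2 - 12*h + 36)/(h^2 + 4*h - 5)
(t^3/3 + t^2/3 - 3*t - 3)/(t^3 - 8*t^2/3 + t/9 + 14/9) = 3*(t^3 + t^2 - 9*t - 9)/(9*t^3 - 24*t^2 + t + 14)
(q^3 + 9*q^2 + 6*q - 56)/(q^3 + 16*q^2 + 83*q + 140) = (q - 2)/(q + 5)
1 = 1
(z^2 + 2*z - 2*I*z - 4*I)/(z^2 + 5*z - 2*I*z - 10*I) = (z + 2)/(z + 5)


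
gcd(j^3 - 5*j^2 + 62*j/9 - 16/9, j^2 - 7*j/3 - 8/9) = j - 8/3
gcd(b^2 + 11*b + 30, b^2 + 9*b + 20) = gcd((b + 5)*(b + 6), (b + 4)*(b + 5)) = b + 5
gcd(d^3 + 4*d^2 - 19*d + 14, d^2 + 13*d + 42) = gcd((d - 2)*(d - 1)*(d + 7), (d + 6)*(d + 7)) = d + 7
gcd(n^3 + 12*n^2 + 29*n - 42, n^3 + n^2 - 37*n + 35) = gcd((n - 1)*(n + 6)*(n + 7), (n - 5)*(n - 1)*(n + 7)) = n^2 + 6*n - 7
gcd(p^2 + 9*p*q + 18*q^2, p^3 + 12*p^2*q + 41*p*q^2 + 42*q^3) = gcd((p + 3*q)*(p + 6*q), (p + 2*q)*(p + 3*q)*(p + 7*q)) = p + 3*q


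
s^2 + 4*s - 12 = (s - 2)*(s + 6)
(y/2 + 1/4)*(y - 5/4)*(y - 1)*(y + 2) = y^4/2 + y^3/8 - 27*y^2/16 + 7*y/16 + 5/8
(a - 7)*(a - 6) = a^2 - 13*a + 42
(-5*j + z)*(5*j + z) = -25*j^2 + z^2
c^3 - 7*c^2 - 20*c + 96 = (c - 8)*(c - 3)*(c + 4)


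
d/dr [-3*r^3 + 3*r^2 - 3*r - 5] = -9*r^2 + 6*r - 3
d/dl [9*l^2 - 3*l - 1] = 18*l - 3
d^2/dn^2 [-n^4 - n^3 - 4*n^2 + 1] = -12*n^2 - 6*n - 8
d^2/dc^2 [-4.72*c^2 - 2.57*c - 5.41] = -9.44000000000000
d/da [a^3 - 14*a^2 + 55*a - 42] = 3*a^2 - 28*a + 55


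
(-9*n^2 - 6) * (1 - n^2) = 9*n^4 - 3*n^2 - 6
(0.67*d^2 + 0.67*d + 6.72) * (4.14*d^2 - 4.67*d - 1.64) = 2.7738*d^4 - 0.3551*d^3 + 23.5931*d^2 - 32.4812*d - 11.0208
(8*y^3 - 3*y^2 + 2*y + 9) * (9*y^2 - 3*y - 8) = 72*y^5 - 51*y^4 - 37*y^3 + 99*y^2 - 43*y - 72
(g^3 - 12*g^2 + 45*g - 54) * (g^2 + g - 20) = g^5 - 11*g^4 + 13*g^3 + 231*g^2 - 954*g + 1080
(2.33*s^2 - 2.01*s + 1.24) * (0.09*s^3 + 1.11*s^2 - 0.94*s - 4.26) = 0.2097*s^5 + 2.4054*s^4 - 4.3097*s^3 - 6.66*s^2 + 7.397*s - 5.2824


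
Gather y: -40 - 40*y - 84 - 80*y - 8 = -120*y - 132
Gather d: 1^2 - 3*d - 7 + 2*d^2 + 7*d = 2*d^2 + 4*d - 6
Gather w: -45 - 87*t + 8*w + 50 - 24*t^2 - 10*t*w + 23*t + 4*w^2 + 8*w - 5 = -24*t^2 - 64*t + 4*w^2 + w*(16 - 10*t)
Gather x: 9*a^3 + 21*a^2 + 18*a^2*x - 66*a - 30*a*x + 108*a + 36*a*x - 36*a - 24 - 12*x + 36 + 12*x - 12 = 9*a^3 + 21*a^2 + 6*a + x*(18*a^2 + 6*a)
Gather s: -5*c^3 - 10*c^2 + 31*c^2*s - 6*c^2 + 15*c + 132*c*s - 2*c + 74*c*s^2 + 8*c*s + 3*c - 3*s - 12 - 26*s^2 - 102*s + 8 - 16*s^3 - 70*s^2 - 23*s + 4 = -5*c^3 - 16*c^2 + 16*c - 16*s^3 + s^2*(74*c - 96) + s*(31*c^2 + 140*c - 128)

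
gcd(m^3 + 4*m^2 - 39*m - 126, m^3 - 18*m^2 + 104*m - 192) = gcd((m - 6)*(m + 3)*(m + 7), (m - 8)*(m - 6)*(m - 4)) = m - 6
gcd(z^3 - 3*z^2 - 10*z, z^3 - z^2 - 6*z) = z^2 + 2*z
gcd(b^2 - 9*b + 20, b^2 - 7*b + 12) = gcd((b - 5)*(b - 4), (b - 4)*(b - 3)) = b - 4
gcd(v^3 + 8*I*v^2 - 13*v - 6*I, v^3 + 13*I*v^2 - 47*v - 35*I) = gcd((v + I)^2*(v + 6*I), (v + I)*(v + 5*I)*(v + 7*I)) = v + I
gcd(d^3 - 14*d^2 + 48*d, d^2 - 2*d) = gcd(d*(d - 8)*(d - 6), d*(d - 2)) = d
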